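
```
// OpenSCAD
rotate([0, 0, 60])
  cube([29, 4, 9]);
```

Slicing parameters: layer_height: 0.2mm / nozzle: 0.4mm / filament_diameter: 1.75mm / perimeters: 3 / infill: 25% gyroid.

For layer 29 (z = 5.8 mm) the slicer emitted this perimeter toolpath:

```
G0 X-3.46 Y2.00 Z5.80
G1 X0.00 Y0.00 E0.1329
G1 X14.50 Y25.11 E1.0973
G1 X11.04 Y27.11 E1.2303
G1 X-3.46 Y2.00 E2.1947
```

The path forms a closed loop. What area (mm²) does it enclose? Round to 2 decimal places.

Apply the shoelace formula to the sequence of (X, Y) vertices; enclosed area = 115.88 mm².

115.88 mm²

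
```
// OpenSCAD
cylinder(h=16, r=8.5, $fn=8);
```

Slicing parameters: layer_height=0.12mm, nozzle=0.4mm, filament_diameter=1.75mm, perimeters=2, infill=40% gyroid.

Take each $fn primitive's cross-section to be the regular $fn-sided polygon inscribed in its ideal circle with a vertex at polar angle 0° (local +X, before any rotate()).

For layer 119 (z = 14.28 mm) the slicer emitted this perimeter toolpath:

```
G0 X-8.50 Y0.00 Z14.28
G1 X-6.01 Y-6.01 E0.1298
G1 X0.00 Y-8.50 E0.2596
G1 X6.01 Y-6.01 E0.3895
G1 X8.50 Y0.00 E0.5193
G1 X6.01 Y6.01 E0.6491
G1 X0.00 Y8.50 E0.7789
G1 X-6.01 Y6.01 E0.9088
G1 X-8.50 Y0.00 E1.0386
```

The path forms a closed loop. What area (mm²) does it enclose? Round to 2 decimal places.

Apply the shoelace formula to the sequence of (X, Y) vertices; enclosed area = 204.34 mm².

204.34 mm²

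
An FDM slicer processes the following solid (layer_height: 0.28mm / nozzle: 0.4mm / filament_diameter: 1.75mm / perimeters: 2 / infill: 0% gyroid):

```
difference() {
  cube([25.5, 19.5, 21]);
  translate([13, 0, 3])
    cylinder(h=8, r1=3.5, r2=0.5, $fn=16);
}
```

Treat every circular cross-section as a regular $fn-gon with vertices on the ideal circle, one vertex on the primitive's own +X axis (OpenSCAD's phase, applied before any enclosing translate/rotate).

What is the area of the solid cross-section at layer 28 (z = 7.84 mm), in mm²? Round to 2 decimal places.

At z = 7.84 mm: the cube (footprint 25.5×19.5) is included at this height (area 497.25 mm²); the cone at (13, 0) contributes a regular 16-gon of circumradius 1.685 (interpolated between r1=3.5 and r2=0.5 at t=0.605) (area = (16/2)·1.685²·sin(360°/16) = 8.69 mm²); Taking the first minus the rest: starting from the 25.5×19.5 cube (497.25 mm²), the cone at (13, 0) partially overlaps it — only the 4.35 mm² overlap (of its 8.69 mm²) is removed, clipping the outline — area = 492.90 mm². Overall, the cross-section is a single solid region. Net area = 492.90 mm².

492.90 mm²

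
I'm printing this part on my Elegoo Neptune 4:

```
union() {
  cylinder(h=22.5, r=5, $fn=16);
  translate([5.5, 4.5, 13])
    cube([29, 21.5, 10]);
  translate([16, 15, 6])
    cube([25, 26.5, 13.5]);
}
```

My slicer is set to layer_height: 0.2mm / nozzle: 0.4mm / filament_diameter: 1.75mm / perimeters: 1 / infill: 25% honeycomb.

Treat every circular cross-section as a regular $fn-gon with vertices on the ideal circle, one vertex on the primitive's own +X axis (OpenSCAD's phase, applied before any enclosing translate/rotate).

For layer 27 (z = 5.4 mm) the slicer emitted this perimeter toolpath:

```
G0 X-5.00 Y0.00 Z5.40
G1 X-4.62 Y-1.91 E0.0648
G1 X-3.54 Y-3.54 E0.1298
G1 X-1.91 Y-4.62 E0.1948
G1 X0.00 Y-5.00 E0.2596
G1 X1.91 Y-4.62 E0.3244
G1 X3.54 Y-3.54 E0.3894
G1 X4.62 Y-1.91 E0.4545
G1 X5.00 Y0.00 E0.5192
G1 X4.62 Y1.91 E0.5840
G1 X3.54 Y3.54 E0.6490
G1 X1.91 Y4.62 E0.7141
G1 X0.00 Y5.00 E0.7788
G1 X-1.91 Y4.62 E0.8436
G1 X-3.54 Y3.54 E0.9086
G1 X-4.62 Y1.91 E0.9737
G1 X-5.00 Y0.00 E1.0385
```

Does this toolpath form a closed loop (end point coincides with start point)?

Start point (G0): (-5.00, 0.00). End point (last G1): the path returns to the start — closed.

yes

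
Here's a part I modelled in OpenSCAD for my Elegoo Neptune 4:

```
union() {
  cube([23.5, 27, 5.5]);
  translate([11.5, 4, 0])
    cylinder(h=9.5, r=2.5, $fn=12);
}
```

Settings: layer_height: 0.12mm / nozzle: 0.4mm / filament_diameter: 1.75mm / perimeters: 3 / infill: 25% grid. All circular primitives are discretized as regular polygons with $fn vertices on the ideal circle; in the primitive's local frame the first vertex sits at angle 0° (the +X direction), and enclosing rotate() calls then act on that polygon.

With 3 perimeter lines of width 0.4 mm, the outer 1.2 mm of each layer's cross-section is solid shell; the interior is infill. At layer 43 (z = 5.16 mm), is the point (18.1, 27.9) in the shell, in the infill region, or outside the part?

At z = 5.16 mm: the cube (footprint 23.5×27) is included at this height; the cylinder at (11.5, 4): section is a regular 12-gon, circumradius r=2.5; Taking the union: the r=2.5 cylinder at (11.5, 4) lies entirely inside the 23.5×27 cube, so the union is just the 23.5×27 cube — 1 connected region. Overall, the cross-section is a single solid region. The nearest boundary edge runs (0.00, 27.00)→(23.50, 27.00); distance from the point to it = 0.90 mm. The point is not inside any of the regions above, so it lies outside the cross-section (0.90 mm from the nearest boundary).

outside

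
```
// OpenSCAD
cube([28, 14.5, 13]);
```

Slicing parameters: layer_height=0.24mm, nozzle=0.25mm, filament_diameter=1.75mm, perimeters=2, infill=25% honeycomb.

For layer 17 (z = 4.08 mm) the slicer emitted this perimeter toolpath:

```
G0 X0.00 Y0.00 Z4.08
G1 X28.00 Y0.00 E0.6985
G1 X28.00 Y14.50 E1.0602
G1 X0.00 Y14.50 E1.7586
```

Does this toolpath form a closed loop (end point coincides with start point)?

Start point (G0): (0.00, 0.00). End point (last G1): the path does not return to the start — open.

no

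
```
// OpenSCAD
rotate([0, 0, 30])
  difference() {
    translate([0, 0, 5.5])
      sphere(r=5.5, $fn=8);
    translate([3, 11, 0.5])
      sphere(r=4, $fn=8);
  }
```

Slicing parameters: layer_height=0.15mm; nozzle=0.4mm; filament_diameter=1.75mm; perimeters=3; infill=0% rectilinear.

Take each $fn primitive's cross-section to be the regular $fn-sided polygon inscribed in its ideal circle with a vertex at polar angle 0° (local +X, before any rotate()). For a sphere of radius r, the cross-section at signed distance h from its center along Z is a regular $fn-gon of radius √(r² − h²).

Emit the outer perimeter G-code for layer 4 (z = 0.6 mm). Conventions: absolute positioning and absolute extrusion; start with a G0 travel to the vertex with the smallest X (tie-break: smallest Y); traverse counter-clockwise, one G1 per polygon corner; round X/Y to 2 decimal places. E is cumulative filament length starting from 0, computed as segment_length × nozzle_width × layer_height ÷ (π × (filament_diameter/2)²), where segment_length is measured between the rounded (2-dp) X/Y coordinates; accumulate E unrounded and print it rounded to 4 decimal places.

G0 X-2.41 Y0.65 Z0.60
G1 X-2.16 Y-1.25 E0.0478
G1 X-0.65 Y-2.41 E0.0953
G1 X1.25 Y-2.16 E0.1431
G1 X2.41 Y-0.65 E0.1906
G1 X2.16 Y1.25 E0.2384
G1 X0.65 Y2.41 E0.2859
G1 X-1.25 Y2.16 E0.3337
G1 X-2.41 Y0.65 E0.3812

At z = 0.6 mm: the sphere: section is a regular 8-gon, circumradius = √(r²−h²) = √(5.5²−4.9²) = 2.498; the r=4 sphere at (3, 11) contributes a regular 8-gon of circumradius √(4²−0.1²) = 3.999; Taking the first minus the rest: starting from the r=5.5 sphere, the r=4 sphere at (3, 11) misses the remaining region (no effect) — 1 connected region; (whole slice rotated 30° about Z — lengths, areas and connectivity unchanged). The outline is a single polygon with 8 vertices. Extrusion per mm of travel: 0.4 × 0.15 / (π × 0.875²) = 0.024945. Accumulating E over each segment gives final E = 0.3812.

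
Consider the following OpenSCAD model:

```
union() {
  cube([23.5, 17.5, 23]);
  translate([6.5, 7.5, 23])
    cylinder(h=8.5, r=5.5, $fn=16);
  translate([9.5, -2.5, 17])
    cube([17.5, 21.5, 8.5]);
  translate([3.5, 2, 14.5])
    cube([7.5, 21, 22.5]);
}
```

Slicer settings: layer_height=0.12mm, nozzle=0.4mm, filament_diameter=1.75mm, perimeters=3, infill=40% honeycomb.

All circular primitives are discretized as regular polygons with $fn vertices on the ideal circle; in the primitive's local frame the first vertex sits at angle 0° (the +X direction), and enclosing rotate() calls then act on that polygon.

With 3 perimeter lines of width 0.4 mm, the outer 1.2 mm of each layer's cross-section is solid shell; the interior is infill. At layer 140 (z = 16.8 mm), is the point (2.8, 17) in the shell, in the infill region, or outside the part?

shell

At z = 16.8 mm: the cube (footprint 23.5×17.5) is included at this height; the cylinder at (6.5, 7.5) does not reach this height (z outside [23, 31.5]); the cube at (9.5, -2.5) is absent (z outside [17, 25.5]); the 7.5×21 cube at (3.5, 2) contributes its full rectangle; Taking the union: the regions partially overlap (shared area 116.25 mm²), so overlapping operands fuse into one piece — 1 connected region. Overall, the cross-section is a single solid region. The nearest boundary edge runs (0.00, 17.50)→(3.50, 17.50); distance from the point to it = 0.50 mm. The point is inside the cross-section, 0.50 mm from the nearest boundary — within the 1.2 mm shell band (3 × 0.4).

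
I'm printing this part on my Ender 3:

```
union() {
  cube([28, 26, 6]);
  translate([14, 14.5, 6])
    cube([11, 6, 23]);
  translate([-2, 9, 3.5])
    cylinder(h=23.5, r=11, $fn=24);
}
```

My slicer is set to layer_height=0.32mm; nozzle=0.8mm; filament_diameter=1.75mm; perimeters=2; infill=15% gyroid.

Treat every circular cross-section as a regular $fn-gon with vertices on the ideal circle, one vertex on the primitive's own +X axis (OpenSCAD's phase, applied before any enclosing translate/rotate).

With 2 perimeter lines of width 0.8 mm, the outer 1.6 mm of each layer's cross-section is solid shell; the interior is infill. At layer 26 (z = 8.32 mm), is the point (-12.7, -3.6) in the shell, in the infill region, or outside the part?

At z = 8.32 mm: the cube does not reach this height (z outside [0, 6]); the cube at (14, 14.5) (footprint 11×6) is included at this height; the r=11 cylinder at (-2, 9) gives a regular 24-gon of circumradius 11 (constant along its height); Merging all regions: the 2 present regions are separate (no shared area or edge), so areas and boundary lengths simply add and each stays a separate island — 2 connected regions. Overall, the cross-section has 2 separate islands. The nearest boundary edge runs (-7.50, -0.53)→(-9.78, 1.22); distance from the point to it = 5.60 mm. The point is not inside any of the regions above, so it lies outside the cross-section (5.60 mm from the nearest boundary).

outside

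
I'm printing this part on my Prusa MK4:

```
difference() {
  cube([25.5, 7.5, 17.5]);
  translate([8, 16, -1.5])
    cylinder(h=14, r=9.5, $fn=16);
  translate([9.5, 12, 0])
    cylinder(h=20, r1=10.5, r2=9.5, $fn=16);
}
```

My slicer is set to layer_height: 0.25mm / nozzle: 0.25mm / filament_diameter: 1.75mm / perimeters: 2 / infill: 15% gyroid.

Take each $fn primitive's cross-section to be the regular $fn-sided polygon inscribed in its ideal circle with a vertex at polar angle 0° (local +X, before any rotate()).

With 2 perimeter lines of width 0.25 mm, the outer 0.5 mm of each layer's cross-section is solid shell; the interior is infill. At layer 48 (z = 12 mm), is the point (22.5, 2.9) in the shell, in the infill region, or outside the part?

At z = 12 mm: the cube is present — its section is the full 25.5×7.5 rectangle; the r=9.5 cylinder at (8, 16) gives a regular 16-gon of circumradius 9.5 (constant along its height); the cone at (9.5, 12) contributes a regular 16-gon of circumradius 9.900 (interpolated between r1=10.5 and r2=9.5 at t=0.600); Subtracting the remaining from the first: starting from the 25.5×7.5 cube, the r=9.5 cylinder at (8, 16) partially overlaps it — only the 4.76 mm² overlap (of its 276.30 mm²) is removed, clipping the outline; the cone at (9.5, 12) partially overlaps it — only the 60.44 mm² overlap (of its 300.05 mm²) is removed, clipping the outline — 1 connected region. Overall, the cross-section is a single solid region. The nearest boundary edge runs (25.50, 0.00)→(0.00, 0.00); distance from the point to it = 2.90 mm. The point is inside the cross-section and 2.90 mm from the nearest boundary — more than the 0.5 mm shell width (2 × 0.25), so it's in the infill interior.

infill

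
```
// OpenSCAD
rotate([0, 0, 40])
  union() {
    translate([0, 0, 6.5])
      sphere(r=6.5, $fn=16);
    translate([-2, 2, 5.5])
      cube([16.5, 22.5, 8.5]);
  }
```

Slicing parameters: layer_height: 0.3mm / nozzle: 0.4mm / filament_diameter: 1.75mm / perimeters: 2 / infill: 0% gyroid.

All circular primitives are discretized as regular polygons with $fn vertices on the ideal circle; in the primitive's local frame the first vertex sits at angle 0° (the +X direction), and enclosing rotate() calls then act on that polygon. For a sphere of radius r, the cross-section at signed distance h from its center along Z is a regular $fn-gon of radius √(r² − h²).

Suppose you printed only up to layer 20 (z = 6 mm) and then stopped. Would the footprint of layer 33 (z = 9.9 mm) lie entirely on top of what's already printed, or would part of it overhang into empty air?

entirely on top

Compare the two slices. At z = 6: the r=6.5 sphere slices to a regular 16-gon of circumradius 6.481 (√(r²−h²) with h=0.5 from center) (area = (16/2)·6.481²·sin(360°/16) = 128.58 mm²); the cube at (-2, 2) is present — its section is the full 16.5×22.5 rectangle (area 371.25 mm²); Taking the union: the regions partially overlap — summed areas 499.83 mm² minus the doubly-counted overlap 28.15 mm² gives 471.69 mm² — area = 471.69 mm²; (rotated 40° about Z; rotation is an isometry so areas/perimeters/island counts are preserved). At z = 9.9: the r=6.5 sphere contributes a regular 16-gon of circumradius √(6.5²−3.4²) = 5.540 (area = (16/2)·5.540²·sin(360°/16) = 93.96 mm²); the cube at (-2, 2) is present — its section is the full 16.5×22.5 rectangle (area 371.25 mm²); Taking the union: the regions partially overlap — summed areas 465.21 mm² minus the doubly-counted overlap 19.49 mm² gives 445.72 mm² — area = 445.72 mm²; (rotated 40° about Z; rotation is an isometry so areas/perimeters/island counts are preserved). Checking containment: the cross-section at z = 9.9 is a subset of the cross-section at z = 6.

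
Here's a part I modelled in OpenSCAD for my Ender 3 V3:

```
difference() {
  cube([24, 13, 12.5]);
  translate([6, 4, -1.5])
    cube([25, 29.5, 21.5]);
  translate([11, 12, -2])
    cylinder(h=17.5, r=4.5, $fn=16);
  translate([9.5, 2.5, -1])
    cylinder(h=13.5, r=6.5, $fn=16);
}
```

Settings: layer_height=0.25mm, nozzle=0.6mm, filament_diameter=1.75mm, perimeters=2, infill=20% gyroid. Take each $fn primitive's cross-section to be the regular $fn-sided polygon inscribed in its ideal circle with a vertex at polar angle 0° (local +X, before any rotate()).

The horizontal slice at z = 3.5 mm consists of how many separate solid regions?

At z = 3.5 mm: the cube (footprint 24×13) is included at this height; the cube at (6, 4) (footprint 25×29.5) is included at this height; the cylinder at (11, 12): section is a regular 16-gon, circumradius r=4.5; the cylinder at (9.5, 2.5): section is a regular 16-gon, circumradius r=6.5; Subtracting the remaining from the first: starting from the 24×13 cube, the 25×29.5 cube at (6, 4) partially overlaps it — only the 162.00 mm² overlap (of its 737.50 mm²) is removed, clipping the outline; the r=4.5 cylinder at (11, 12) misses the remaining region (no effect); the r=6.5 cylinder at (9.5, 2.5) partially overlaps it — only the 57.08 mm² overlap (of its 129.35 mm²) is removed, clipping the outline — 2 connected regions. The result has 2 disconnected regions.

2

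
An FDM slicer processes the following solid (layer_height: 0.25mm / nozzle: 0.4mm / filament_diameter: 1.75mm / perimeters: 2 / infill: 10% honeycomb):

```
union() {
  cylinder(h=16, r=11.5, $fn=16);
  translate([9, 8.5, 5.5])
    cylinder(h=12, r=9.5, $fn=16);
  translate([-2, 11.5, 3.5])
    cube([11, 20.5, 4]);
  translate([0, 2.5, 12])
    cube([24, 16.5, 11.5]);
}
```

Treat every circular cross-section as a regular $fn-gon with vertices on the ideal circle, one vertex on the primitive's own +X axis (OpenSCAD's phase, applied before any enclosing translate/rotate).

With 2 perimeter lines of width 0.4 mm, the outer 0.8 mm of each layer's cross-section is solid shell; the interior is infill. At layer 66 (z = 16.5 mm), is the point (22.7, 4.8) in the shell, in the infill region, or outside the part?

infill

At z = 16.5 mm: the cylinder does not reach this height (z outside [0, 16]); the r=9.5 cylinder at (9, 8.5) contributes a regular 16-gon of circumradius 9.5; the cube at (-2, 11.5) does not reach this height (z outside [3.5, 7.5]); the cube at (0, 2.5) is present — its section is the full 24×16.5 rectangle; Merging all regions: the regions partially overlap (shared area 241.11 mm²), so overlapping operands fuse into one piece — 1 connected region. Overall, the cross-section is a single solid region. The nearest boundary edge runs (24.00, 19.00)→(24.00, 2.50); distance from the point to it = 1.30 mm. The point is inside the cross-section and 1.30 mm from the nearest boundary — more than the 0.8 mm shell width (2 × 0.4), so it's in the infill interior.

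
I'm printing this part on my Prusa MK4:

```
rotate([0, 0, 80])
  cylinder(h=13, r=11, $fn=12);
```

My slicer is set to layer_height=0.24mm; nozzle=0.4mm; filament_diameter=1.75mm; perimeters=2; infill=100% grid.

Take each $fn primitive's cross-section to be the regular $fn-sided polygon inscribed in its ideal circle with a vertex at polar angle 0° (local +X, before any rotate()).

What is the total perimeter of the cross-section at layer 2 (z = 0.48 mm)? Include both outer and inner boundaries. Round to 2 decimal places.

68.33 mm

At z = 0.48 mm: the r=11 cylinder contributes a regular 12-gon of circumradius 11 (perimeter = 2·12·11.000·sin(180°/12) = 68.33 mm); (whole slice rotated 80° about Z — lengths, areas and connectivity unchanged). Overall, the cross-section is a single solid region. Total boundary length (outer) = 68.33 mm.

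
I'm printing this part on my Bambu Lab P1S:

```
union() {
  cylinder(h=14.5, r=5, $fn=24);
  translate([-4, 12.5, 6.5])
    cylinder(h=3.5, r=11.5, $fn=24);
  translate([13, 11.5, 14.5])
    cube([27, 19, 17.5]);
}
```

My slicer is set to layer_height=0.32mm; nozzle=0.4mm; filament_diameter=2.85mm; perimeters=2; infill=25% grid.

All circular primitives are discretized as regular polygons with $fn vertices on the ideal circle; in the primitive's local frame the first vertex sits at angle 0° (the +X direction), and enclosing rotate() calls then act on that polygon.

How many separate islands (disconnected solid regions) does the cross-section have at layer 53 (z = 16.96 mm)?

At z = 16.96 mm: the cylinder does not reach this height (z outside [0, 14.5]); the cylinder at (-4, 12.5) does not reach this height (z outside [6.5, 10]); the 27×19 cube at (13, 11.5) contributes its full rectangle; Merging all regions: only the 27×19 cube at (13, 11.5) is present, so the union is just that shape — 1 connected region. Overall, the cross-section is a single solid region. Island count = 1.

1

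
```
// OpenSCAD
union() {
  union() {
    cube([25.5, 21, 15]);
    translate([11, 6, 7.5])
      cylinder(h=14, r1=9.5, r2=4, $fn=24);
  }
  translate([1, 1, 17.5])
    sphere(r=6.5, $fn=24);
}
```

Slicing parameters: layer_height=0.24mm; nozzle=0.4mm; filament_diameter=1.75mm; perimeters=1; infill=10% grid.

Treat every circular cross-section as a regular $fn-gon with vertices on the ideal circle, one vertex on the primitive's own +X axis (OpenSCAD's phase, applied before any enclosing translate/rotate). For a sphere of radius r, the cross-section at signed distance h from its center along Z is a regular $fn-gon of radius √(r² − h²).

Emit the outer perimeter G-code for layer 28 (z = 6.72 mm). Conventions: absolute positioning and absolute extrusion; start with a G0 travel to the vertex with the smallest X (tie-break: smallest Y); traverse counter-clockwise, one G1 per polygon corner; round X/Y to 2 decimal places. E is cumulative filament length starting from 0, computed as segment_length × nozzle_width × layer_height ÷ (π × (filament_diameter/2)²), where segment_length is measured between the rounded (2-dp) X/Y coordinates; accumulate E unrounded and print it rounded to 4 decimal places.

G0 X0.00 Y0.00 Z6.72
G1 X25.50 Y0.00 E1.0178
G1 X25.50 Y21.00 E1.8559
G1 X0.00 Y21.00 E2.8737
G1 X0.00 Y0.00 E3.7118

At z = 6.72 mm: the cube is present — its section is the full 25.5×21 rectangle; the cone at (11, 6) does not reach this height (z outside [7.5, 21.5]); Taking the union: only the 25.5×21 cube is present, so the union is just that shape — 1 connected region; the sphere at (1, 1) does not reach this height (|z−center|=10.780 > r=6.5); Combining (union): only the result so far is present, so the union is just that shape — 1 connected region. The outline is a single polygon with 4 vertices. Extrusion per mm of travel: 0.4 × 0.24 / (π × 0.875²) = 0.039912. Accumulating E over each segment gives final E = 3.7118.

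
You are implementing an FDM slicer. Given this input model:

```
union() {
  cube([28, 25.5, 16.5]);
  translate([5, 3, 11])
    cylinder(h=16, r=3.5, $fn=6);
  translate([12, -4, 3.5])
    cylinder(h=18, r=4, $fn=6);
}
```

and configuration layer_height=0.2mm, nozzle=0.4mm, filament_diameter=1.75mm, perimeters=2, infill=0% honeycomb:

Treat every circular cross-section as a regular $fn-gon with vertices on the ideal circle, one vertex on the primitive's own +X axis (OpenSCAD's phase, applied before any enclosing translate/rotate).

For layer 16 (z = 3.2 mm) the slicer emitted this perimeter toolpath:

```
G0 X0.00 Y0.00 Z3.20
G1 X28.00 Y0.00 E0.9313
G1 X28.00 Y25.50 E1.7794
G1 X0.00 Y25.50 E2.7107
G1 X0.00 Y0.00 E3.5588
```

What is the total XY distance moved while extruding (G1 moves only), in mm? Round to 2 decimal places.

Sum the Euclidean lengths of each G1 segment: total = 107.00 mm.

107.00 mm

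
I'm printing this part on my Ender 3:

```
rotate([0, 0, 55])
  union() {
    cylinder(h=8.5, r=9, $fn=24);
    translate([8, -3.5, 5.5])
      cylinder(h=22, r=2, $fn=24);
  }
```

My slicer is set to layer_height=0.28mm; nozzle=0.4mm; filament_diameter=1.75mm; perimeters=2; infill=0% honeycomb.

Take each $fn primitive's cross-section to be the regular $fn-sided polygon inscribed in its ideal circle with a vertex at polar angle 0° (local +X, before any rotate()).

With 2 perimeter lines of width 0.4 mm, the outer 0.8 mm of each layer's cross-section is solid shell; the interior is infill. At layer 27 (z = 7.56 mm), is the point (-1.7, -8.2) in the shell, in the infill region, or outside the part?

At z = 7.56 mm: the r=9 cylinder gives a regular 24-gon of circumradius 9 (constant along its height); the r=2 cylinder at (8, -3.5) gives a regular 24-gon of circumradius 2 (constant along its height); Merging all regions: the regions partially overlap (shared area 6.79 mm²), so overlapping operands fuse into one piece — 1 connected region; (whole slice rotated 55° about Z — lengths, areas and connectivity unchanged). Overall, the cross-section is a single solid region. Undo the 55° rotation: the query point maps to (-7.692, -3.311) in the un-rotated model frame. The nearest boundary edge runs (-7.79, -4.50)→(-8.69, -2.33); distance from the point to it = 0.55 mm. The point is inside the cross-section, 0.55 mm from the nearest boundary — within the 0.8 mm shell band (2 × 0.4).

shell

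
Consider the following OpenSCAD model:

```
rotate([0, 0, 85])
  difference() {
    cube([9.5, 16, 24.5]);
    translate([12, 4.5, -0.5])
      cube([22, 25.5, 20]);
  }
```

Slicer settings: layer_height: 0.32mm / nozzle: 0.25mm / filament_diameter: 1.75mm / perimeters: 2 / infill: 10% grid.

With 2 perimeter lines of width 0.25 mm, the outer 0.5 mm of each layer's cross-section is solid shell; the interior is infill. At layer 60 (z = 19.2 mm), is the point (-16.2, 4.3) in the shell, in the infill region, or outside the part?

At z = 19.2 mm: the cube (footprint 9.5×16) is included at this height; the 22×25.5 cube at (12, 4.5) contributes its full rectangle; Subtracting the remaining from the first: starting from the 9.5×16 cube, the 22×25.5 cube at (12, 4.5) misses the remaining region (no effect) — 1 connected region; (whole slice rotated 85° about Z — lengths, areas and connectivity unchanged). Overall, the cross-section is a single solid region. Undo the 85° rotation: the query point maps to (2.872, 16.513) in the un-rotated model frame. The nearest boundary edge runs (0.00, 16.00)→(9.50, 16.00); distance from the point to it = 0.51 mm. The point is not inside any of the regions above, so it lies outside the cross-section (0.51 mm from the nearest boundary).

outside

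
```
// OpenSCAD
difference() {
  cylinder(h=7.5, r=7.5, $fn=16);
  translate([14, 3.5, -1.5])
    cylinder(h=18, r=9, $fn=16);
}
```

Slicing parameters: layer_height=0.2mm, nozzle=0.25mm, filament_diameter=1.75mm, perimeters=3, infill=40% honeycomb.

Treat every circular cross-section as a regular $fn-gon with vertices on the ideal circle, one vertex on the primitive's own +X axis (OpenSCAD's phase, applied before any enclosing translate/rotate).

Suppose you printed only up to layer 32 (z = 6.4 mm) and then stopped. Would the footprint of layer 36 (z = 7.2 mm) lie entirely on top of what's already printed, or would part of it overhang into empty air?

entirely on top

Compare the two slices. At z = 6.4: the r=7.5 cylinder gives a regular 16-gon of circumradius 7.5 (constant along its height) (area = (16/2)·7.500²·sin(360°/16) = 172.21 mm²); the r=9 cylinder at (14, 3.5) contributes a regular 16-gon of circumradius 9 (area = (16/2)·9.000²·sin(360°/16) = 247.98 mm²); Taking the first minus the rest: starting from the r=7.5 cylinder (172.21 mm²), the r=9 cylinder at (14, 3.5) partially overlaps it — only the 9.35 mm² overlap (of its 247.98 mm²) is removed, clipping the outline — area = 162.85 mm². At z = 7.2: the r=7.5 cylinder gives a regular 16-gon of circumradius 7.5 (constant along its height) (area = (16/2)·7.500²·sin(360°/16) = 172.21 mm²); the cylinder at (14, 3.5): section is a regular 16-gon, circumradius r=9 (area = (16/2)·9.000²·sin(360°/16) = 247.98 mm²); Subtracting the remaining from the first: starting from the r=7.5 cylinder (172.21 mm²), the r=9 cylinder at (14, 3.5) partially overlaps it — only the 9.35 mm² overlap (of its 247.98 mm²) is removed, clipping the outline — area = 162.85 mm². Checking containment: the cross-section at z = 7.2 is a subset of the cross-section at z = 6.4.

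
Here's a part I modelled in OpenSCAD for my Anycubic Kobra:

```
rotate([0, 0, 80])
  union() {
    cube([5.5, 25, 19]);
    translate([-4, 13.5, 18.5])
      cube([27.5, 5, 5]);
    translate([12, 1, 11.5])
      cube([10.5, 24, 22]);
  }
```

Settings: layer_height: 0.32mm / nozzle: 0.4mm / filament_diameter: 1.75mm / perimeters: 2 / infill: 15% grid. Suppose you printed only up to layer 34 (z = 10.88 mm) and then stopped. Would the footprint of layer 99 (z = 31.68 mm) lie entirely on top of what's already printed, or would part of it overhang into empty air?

part overhangs

Compare the two slices. At z = 10.88: the cube (footprint 5.5×25) is included at this height (area 137.50 mm²); the cube at (-4, 13.5) is not intersected at this z (z outside [18.5, 23.5]); the cube at (12, 1) is not intersected at this z (z outside [11.5, 33.5]); Combining (union): only the 5.5×25 cube is present, so the union is just that shape — area = 137.50 mm²; (rotated 80° about Z; rotation is an isometry so areas/perimeters/island counts are preserved). At z = 31.68: the cube is absent (z outside [0, 19]); the cube at (-4, 13.5) does not reach this height (z outside [18.5, 23.5]); the 10.5×24 cube at (12, 1) contributes its full rectangle (area 252.00 mm²); Taking the union: only the 10.5×24 cube at (12, 1) is present, so the union is just that shape — area = 252.00 mm²; (whole slice rotated 80° about Z — lengths, areas and connectivity unchanged). Checking containment: at z = 31.68 the cross-section extends beyond the z = 10.88 cross-section by about 252.00 mm².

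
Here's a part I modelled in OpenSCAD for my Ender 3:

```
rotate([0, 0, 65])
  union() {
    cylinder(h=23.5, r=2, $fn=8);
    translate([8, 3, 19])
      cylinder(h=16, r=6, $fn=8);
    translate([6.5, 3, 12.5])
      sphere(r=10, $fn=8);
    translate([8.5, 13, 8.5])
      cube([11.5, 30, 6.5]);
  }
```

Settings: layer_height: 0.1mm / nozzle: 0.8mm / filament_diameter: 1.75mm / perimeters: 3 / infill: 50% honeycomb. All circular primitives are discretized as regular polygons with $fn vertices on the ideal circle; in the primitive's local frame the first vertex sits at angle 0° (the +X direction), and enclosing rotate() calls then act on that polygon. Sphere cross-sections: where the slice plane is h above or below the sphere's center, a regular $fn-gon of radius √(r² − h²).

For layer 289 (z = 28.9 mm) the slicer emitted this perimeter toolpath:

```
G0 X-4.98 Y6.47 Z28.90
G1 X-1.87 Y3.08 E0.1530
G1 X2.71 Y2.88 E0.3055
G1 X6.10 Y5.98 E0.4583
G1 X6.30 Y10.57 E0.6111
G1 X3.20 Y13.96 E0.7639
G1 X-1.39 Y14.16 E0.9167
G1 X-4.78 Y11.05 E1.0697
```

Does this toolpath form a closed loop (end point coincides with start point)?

Start point (G0): (-4.98, 6.47). End point (last G1): the path does not return to the start — open.

no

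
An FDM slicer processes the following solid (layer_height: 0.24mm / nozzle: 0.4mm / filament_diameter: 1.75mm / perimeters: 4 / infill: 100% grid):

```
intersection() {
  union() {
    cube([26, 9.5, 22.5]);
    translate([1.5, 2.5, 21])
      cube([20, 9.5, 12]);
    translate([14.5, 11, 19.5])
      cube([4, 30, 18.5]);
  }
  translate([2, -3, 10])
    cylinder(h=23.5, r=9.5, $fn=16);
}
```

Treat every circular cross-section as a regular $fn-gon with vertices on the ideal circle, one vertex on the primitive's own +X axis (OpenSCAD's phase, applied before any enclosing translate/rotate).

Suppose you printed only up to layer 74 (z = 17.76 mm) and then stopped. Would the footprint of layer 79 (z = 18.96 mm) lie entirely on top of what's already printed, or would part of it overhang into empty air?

Compare the two slices. At z = 17.76: the 26×9.5 cube contributes its full rectangle (area 247.00 mm²); the cube at (1.5, 2.5) is absent (z outside [21, 33]); the cube at (14.5, 11) does not reach this height (z outside [19.5, 38]); Merging all regions: only the 26×9.5 cube is present, so the union is just that shape — area = 247.00 mm²; the r=9.5 cylinder at (2, -3) gives a regular 16-gon of circumradius 9.5 (constant along its height) (area = (16/2)·9.500²·sin(360°/16) = 276.30 mm²); Keeping only the common overlap: the r=9.5 cylinder at (2, -3) partially overlaps the result so far; clipping to the common part keeps 54.07 mm² — area = 54.07 mm². At z = 18.96: the cube is present — its section is the full 26×9.5 rectangle (area 247.00 mm²); the cube at (1.5, 2.5) is not intersected at this z (z outside [21, 33]); the cube at (14.5, 11) is not intersected at this z (z outside [19.5, 38]); Combining (union): only the 26×9.5 cube is present, so the union is just that shape — area = 247.00 mm²; the cylinder at (2, -3): section is a regular 16-gon, circumradius r=9.5 (area = (16/2)·9.500²·sin(360°/16) = 276.30 mm²); Keeping only the common overlap: the r=9.5 cylinder at (2, -3) partially overlaps the result so far; clipping to the common part keeps 54.07 mm² — area = 54.07 mm². Checking containment: the cross-section at z = 18.96 is a subset of the cross-section at z = 17.76.

entirely on top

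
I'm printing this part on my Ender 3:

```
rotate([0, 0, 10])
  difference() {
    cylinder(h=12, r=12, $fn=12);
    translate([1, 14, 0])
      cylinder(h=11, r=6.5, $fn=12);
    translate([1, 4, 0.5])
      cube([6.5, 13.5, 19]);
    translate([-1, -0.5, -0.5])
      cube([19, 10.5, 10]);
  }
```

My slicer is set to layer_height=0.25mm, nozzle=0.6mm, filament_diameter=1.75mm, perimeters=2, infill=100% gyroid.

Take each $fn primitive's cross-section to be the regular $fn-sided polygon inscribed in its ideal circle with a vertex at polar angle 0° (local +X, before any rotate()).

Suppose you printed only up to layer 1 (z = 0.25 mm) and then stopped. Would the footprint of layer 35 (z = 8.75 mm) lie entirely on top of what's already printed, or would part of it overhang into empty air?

entirely on top

Compare the two slices. At z = 0.25: the r=12 cylinder contributes a regular 12-gon of circumradius 12 (area = (12/2)·12.000²·sin(360°/12) = 432.00 mm²); the r=6.5 cylinder at (1, 14) contributes a regular 12-gon of circumradius 6.5 (area = (12/2)·6.500²·sin(360°/12) = 126.75 mm²); the cube at (1, 4) is not intersected at this z (z outside [0.5, 19.5]); the 19×10.5 cube at (-1, -0.5) contributes its full rectangle (area 199.50 mm²); Subtracting the remaining from the first: starting from the r=12 cylinder (432.00 mm²), the r=6.5 cylinder at (1, 14) partially overlaps it — only the 29.37 mm² overlap (of its 126.75 mm²) is removed, clipping the outline; the 19×10.5 cube at (-1, -0.5) partially overlaps it — only the 104.71 mm² overlap (of its 199.50 mm²) is removed, clipping the outline — area = 297.92 mm²; (whole slice rotated 10° about Z — lengths, areas and connectivity unchanged). At z = 8.75: the r=12 cylinder contributes a regular 12-gon of circumradius 12 (area = (12/2)·12.000²·sin(360°/12) = 432.00 mm²); the cylinder at (1, 14): section is a regular 12-gon, circumradius r=6.5 (area = (12/2)·6.500²·sin(360°/12) = 126.75 mm²); the cube at (1, 4) is present — its section is the full 6.5×13.5 rectangle (area 87.75 mm²); the cube at (-1, -0.5) is present — its section is the full 19×10.5 rectangle (area 199.50 mm²); Taking the first minus the rest: starting from the r=12 cylinder (432.00 mm²), the r=6.5 cylinder at (1, 14) partially overlaps it — only the 29.37 mm² overlap (of its 126.75 mm²) is removed, clipping the outline; the 6.5×13.5 cube at (1, 4) partially overlaps it — only the 30.42 mm² overlap (of its 87.75 mm²) is removed, clipping the outline; the 19×10.5 cube at (-1, -0.5) partially overlaps it — only the 74.36 mm² overlap (of its 199.50 mm²) is removed, clipping the outline — area = 297.85 mm²; (whole slice rotated 10° about Z — lengths, areas and connectivity unchanged). Checking containment: the cross-section at z = 8.75 is a subset of the cross-section at z = 0.25.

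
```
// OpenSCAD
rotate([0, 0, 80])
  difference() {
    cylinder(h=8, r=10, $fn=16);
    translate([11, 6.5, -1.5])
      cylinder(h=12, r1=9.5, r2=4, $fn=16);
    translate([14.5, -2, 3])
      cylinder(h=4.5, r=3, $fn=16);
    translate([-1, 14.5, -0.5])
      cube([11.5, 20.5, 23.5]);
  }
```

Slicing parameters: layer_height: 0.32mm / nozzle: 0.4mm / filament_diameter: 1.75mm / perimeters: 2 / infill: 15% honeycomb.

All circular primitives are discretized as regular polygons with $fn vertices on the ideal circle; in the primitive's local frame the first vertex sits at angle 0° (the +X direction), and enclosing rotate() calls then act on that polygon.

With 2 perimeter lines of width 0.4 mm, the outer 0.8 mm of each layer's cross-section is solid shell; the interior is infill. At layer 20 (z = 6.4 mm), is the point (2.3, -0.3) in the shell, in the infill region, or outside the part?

At z = 6.4 mm: the r=10 cylinder contributes a regular 16-gon of circumradius 10; the cone at (11, 6.5): at t=0.658 of its height the radius interpolates to r₁+(r₂−r₁)t = 5.879, giving a regular 16-gon of that circumradius; the r=3 cylinder at (14.5, -2) contributes a regular 16-gon of circumradius 3; the cube at (-1, 14.5) (footprint 11.5×20.5) is included at this height; After the difference (first − rest): starting from the r=10 cylinder, the cone at (11, 6.5) partially overlaps it — only the 17.05 mm² overlap (of its 105.82 mm²) is removed, clipping the outline; the r=3 cylinder at (14.5, -2) misses the remaining region (no effect); the 11.5×20.5 cube at (-1, 14.5) misses the remaining region (no effect) — 1 connected region; (whole slice rotated 80° about Z — lengths, areas and connectivity unchanged). Overall, the cross-section is a single solid region. Undo the 80° rotation: the query point maps to (0.104, -2.317) in the un-rotated model frame. The nearest boundary edge runs (3.83, -9.24)→(-0.00, -10.00); distance from the point to it = 7.51 mm. The point is inside the cross-section and 7.51 mm from the nearest boundary — more than the 0.8 mm shell width (2 × 0.4), so it's in the infill interior.

infill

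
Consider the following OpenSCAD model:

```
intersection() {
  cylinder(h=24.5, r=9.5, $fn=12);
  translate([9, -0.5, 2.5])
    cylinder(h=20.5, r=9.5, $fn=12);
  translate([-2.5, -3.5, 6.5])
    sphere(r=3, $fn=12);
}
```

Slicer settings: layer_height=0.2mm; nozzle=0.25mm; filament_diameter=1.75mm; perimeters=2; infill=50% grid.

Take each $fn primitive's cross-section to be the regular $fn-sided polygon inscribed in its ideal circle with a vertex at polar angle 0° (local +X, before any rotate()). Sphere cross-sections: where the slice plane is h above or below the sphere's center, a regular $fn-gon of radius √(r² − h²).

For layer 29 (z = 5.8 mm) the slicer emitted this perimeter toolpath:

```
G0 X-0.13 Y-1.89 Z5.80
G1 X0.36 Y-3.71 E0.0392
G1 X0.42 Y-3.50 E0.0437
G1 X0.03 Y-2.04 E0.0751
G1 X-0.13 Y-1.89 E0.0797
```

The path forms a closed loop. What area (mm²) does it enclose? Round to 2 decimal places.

Apply the shoelace formula to the sequence of (X, Y) vertices; enclosed area = 0.19 mm².

0.19 mm²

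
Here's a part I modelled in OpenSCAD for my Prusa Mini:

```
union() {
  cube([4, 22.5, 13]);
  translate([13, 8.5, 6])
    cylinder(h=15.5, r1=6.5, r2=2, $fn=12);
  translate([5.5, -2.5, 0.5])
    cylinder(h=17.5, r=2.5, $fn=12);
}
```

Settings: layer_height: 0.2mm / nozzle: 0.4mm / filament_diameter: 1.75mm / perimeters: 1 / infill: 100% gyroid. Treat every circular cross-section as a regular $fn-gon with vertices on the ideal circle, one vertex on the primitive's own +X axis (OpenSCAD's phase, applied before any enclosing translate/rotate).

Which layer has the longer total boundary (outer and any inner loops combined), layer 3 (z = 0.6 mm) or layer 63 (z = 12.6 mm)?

Layer 3 (z = 0.6): the cube is present — its section is the full 4×22.5 rectangle (perimeter 53.00 mm); the cone at (13, 8.5) is absent (z outside [6, 21.5]); the r=2.5 cylinder at (5.5, -2.5) contributes a regular 12-gon of circumradius 2.5 (perimeter = 2·12·2.500·sin(180°/12) = 15.53 mm); Merging all regions: the 2 present regions are separate (no shared area or edge), so areas and boundary lengths simply add and each stays a separate island — boundary = 68.53 mm. So its perimeter = 68.53 mm. Layer 63 (z = 12.6): the cube is present — its section is the full 4×22.5 rectangle (perimeter 53.00 mm); the cone at (13, 8.5): at t=0.426 of its height the radius interpolates to r₁+(r₂−r₁)t = 4.584, giving a regular 12-gon of that circumradius (perimeter = 2·12·4.584·sin(180°/12) = 28.47 mm); the r=2.5 cylinder at (5.5, -2.5) gives a regular 12-gon of circumradius 2.5 (constant along its height) (perimeter = 2·12·2.500·sin(180°/12) = 15.53 mm); Combining (union): the 3 present regions are separate (no shared area or edge), so areas and boundary lengths simply add and each stays a separate island — boundary = 97.00 mm. So its perimeter = 97.00 mm. Layer 63 is larger (97.00 vs 68.53 mm).

layer 63 (z = 12.6 mm)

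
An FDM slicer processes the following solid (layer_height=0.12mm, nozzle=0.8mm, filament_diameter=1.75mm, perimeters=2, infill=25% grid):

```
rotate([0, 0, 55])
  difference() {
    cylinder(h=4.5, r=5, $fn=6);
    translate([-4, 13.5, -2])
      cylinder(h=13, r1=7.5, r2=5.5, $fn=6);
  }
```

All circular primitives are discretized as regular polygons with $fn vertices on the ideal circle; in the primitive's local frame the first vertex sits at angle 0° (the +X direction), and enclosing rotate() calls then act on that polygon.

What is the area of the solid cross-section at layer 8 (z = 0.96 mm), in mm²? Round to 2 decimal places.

64.95 mm²

At z = 0.96 mm: the r=5 cylinder gives a regular 6-gon of circumradius 5 (constant along its height) (area = (6/2)·5.000²·sin(360°/6) = 64.95 mm²); the cone at (-4, 13.5) (r1=7.5→r2=5.5) has section circumradius 7.045 here — a regular 6-gon (area = (6/2)·7.045²·sin(360°/6) = 128.93 mm²); Taking the first minus the rest: starting from the r=5 cylinder (64.95 mm²), the cone at (-4, 13.5) misses the remaining region (no effect) — area = 64.95 mm²; (whole slice rotated 55° about Z — lengths, areas and connectivity unchanged). Overall, the cross-section is a single solid region. Net area = 64.95 mm².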